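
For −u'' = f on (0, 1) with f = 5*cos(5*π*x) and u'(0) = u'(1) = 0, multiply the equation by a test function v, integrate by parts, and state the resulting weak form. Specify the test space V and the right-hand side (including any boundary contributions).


V = H^1(0, 1) (no boundary constraint on v; u is determined up to an additive constant); weak form: ∫_0^1 u'v' dx = ∫_0^1 (5*cos(5*π*x)) v dx for all v ∈ V.

Multiply both sides by a test function v and integrate from 0 to 1:
  ∫_0^1 −u''(x) v(x) dx = ∫_0^1 f(x) v(x) dx.
Integrate the LHS by parts once:
  ∫_0^1 −u'' v dx = −[u'(x) v(x)]_0^1 + ∫_0^1 u'(x) v'(x) dx.
Thus ∫_0^1 u'(x) v'(x) dx = ∫_0^1 f(x) v(x) dx + [u'(x) v(x)]_0^1.
Choose V so that boundary terms are either known or forced to vanish.
u has homogeneous Neumann: u'(0) = u'(1) = 0. So [u' v]_0^1 = 0·v(1) − 0·v(0) = 0 for any v; take V = H^1(0, 1).
Weak formulation: find u (satisfying any essential BC) such that ∫_0^1 u'(x) v'(x) dx = ∫_0^1 f v dx for all v ∈ V (homogeneous Neumann, so boundary terms vanish).
Substituting f(x) = 5*cos(5*π*x), the right-hand side is ∫_0^1 (5*cos(5*π*x)) v dx.
Compatibility check (pure Neumann): taking v ≡ 1 ∈ V gives 0 = ∫_0^1 f dx + (0) − (0), i.e. ∫_0^1 f dx must equal u'(0) − u'(1) = 0. Indeed ∫_0^1 (5*cos(5*π*x)) dx = 0, so the data are compatible. The solution is then unique only up to an additive constant (fix it e.g. by requiring ∫_0^1 u dx = 0).


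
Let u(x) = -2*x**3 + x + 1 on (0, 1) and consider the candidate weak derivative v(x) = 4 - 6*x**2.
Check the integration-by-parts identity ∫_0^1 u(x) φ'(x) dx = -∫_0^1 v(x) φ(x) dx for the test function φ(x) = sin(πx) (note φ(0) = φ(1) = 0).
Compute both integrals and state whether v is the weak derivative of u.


LHS = -24/π^3 + 4/π, RHS = -24/π^3 - 2/π. No, v is not the weak derivative of u.

u(x) = -2*x**3 + x + 1, classical derivative u'(x) = 1 - 6*x**2.
φ(x) = sin(πx), so φ'(x) = π*cos(π*x).
Note φ(0) = φ(1) = 0, so the boundary term u·φ vanishes.
LHS = ∫_0^1 u(x) φ'(x) dx = ∫_0^1 (-2*π*x^3*cos(π*x) + π*x*cos(π*x) + π*cos(π*x)) dx. Term by term:
  ∫_0^1 π*cos(π*x) dx = 0;  ∫_0^1 π*x*cos(π*x) dx = -2/π;  ∫_0^1 -2*π*x^3*cos(π*x) dx = -24/π^3 + 6/π.
Sum: 0 − 2/π + -24/π^3 + 6/π = -24/π^3 + 4/π.
So LHS = -24/π^3 + 4/π.
∫_0^1 v(x) φ(x) dx = ∫_0^1 (-6*x^2*sin(π*x) + 4*sin(π*x)) dx. Term by term:
  ∫_0^1 4*sin(π*x) dx = 8/π;  ∫_0^1 -6*x^2*sin(π*x) dx = -6/π + 24/π^3.
Sum: 8/π + -6/π + 24/π^3 = 2/π + 24/π^3.
So RHS = -∫_0^1 v(x) φ(x) dx = -24/π^3 - 2/π.
LHS − RHS = 6/π ≠ 0, so the identity fails.
(For a valid weak derivative the identity must hold for EVERY test function, in particular this one. The failure shows v is NOT the weak derivative of u.)
Correct weak derivative would be u'(x) = 1 - 6*x**2.


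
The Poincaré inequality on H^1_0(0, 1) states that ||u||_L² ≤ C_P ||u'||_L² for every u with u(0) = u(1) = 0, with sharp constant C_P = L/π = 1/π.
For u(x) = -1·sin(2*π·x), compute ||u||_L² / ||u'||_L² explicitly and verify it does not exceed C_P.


||u||_L² / ||u'||_L² = 1/(2*π) < C_P = 1/π.

u(x) = -1·sin(2*π·x), so u'(x) = -2*π*cos(2*π*x).
Writing u(x) = A·sin(kπx/L) with A = -1 and k = 2, use ∫_0^L sin²(kπx/L) dx = L/2 and ∫_0^L cos²(kπx/L) dx = L/2.
u² = 1·sin²(2*π·x) and (u')² = 4*π^2·cos²(2*π·x), and each of sin², cos² integrates to L/2 = 1/2 over (0, 1).
∫_0^1 u² dx = 1/2, so ||u||_L² = sqrt(2)/2.
∫_0^1 (u')² dx = 2*π^2, so ||u'||_L² = sqrt(2)*π.
Ratio ||u||_L² / ||u'||_L² = 1/(2*π).
Sharp Poincaré constant on H^1_0(0, 1) is C_P = L/π = 1/π, achieved by sin(π·x).
This is the k = 2 harmonic; the ratio L/(kπ) is strictly less than C_P = L/π, consistent with the sharp inequality ||u||_L² ≤ C_P ||u'||_L².


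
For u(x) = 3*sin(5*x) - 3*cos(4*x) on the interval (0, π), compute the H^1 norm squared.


||u||_{H^1(0,π)}^2 = -340 + 387*π/2

u'(x) = 12*sin(4*x) + 15*cos(5*x).
Expand u² and (u')² and integrate term by term on (0, π), using: for integers n ≥ 1, ∫_0^π sin²(nx) dx = ∫_0^π cos²(nx) dx = π/2; for n ≠ n', ∫_0^π sin(nx)sin(n'x) dx = ∫_0^π cos(nx)cos(n'x) dx = 0; and by product-to-sum, ∫_0^π sin(nx)cos(n'x) dx = ½∫_0^π [sin((n+n')x) + sin((n−n')x)] dx, which is 0 when n+n' is even and 2n/(n²−n'²) when n+n' is odd (it need not vanish on (0, π)).
  u² squared terms: (-3)²·∫cos(4x)² dx = 9·π/2 = 9*π/2;  (3)²·∫sin(5x)² dx = 9·π/2 = 9*π/2.
  u² cross terms: 2·(-3)·(3)·∫cos(4x)·sin(5x) dx = -18·(10/9) = -20.
  So ∫_0^π u² dx = 9*π/2 + 9*π/2 − 20 = -20 + 9*π.
  (u')² squared terms: (12)²·∫sin(4x)² dx = 144·π/2 = 72*π;  (15)²·∫cos(5x)² dx = 225·π/2 = 225*π/2.
  (u')² cross terms: 2·(12)·(15)·∫sin(4x)·cos(5x) dx = 360·(-8/9) = -320.
  So ∫_0^π (u')² dx = 72*π + 225*π/2 − 320 = -320 + 369*π/2.
||u||_{H^1}^2 = (-20 + 9*π) + (-320 + 369*π/2) = -340 + 387*π/2.


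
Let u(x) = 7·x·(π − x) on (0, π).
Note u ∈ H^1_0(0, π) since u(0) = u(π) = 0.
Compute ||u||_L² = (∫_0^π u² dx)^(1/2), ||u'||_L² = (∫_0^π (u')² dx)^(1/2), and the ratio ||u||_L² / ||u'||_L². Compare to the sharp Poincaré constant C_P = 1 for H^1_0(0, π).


||u||_L² / ||u'||_L² = sqrt(10)*π/10 < C_P = 1.

u(x) = 7·x·(π − x), so u'(x) = -14*x + 7*π.
u(x) = 7·x·(π − x) vanishes at x = 0 and x = π, so u ∈ H^1_0(0, π). Differentiate via the product rule and integrate the resulting polynomials term by term.
  ∫_0^π u² dx = ∫_0^π (49*x^4 - 98*π*x^3 + 49*π^2*x^2) dx. Term by term:
    ∫_0^π 49*x^4 dx = 49*π^5/5;  ∫_0^π -98*π*x^3 dx = -49*π^5/2;  ∫_0^π 49*π^2*x^2 dx = 49*π^5/3.
  Sum: 49*π^5/5 − 49*π^5/2 + 49*π^5/3 = 49*π^5/30.
  ∫_0^π (u')² dx = ∫_0^π (196*x^2 - 196*π*x + 49*π^2) dx. Term by term:
    ∫_0^π 196*x^2 dx = 196*π^3/3;  ∫_0^π -196*π*x dx = -98*π^3;  ∫_0^π 49*π^2 dx = 49*π^3.
  Sum: 196*π^3/3 − 98*π^3 + 49*π^3 = 49*π^3/3.
∫_0^π u² dx = 49*π^5/30, so ||u||_L² = 7*sqrt(30)*π^(5/2)/30.
∫_0^π (u')² dx = 49*π^3/3, so ||u'||_L² = 7*sqrt(3)*π^(3/2)/3.
Ratio ||u||_L² / ||u'||_L² = sqrt(10)*π/10.
Sharp Poincaré constant on H^1_0(0, π) is C_P = L/π = 1, achieved by sin(x).
A polynomial bump cannot attain the sharp Poincaré constant (only the first sine eigenfunction does), so the ratio is strictly less than C_P, consistent with ||u||_L² ≤ C_P ||u'||_L².


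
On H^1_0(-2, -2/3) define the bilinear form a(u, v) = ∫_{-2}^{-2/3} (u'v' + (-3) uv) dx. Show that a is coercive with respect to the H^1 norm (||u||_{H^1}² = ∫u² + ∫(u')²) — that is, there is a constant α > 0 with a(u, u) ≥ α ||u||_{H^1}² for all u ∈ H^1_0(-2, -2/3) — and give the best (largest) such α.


α = 3*(-16 + 3*π^2)/(16 + 9*π^2)

Coercivity of a(·,·) on H^1_0(-2, -2/3) means a(u, u) ≥ α ||u||_{H^1}² for every u ∈ H^1_0.
The interval has length L = 4/3, and Poincaré/coercivity depend only on L. Here a(u, u) = ∫(u')² + (-3)·∫u².
Here c = -3 < 0 with |c| < (π/L)² = 9*π^2/16, so coercivity still holds. The condition a(u,u) ≥ α||u||_{H^1}² reads (1−α)∫(u')² ≥ (α−c)∫u². Any admissible α is ≤ 1 (rapidly oscillating u have ∫u²/∫(u')² → 0), and α = 1 would force 0 ≥ (1−c)∫u², impossible since c < 1; so 1−α > 0. By the sharp Poincaré inequality on H^1_0 of an interval of length L, ∫(u')² ≥ (π/L)²∫u² with equality for the first sine mode sin(π(x−x₀)/L) (x₀ the left endpoint), so the inequality holds for all u iff (1−α)(π/L)² ≥ α − c, i.e. α ≤ ((π/L)² + c)/((π/L)² + 1) = (1 + c(L/π)²)/(1 + (L/π)²). (Direct route, valid since c ≤ 0: Poincaré gives c∫u² ≥ c(L/π)²∫(u')², so a(u,u) ≥ (1 + c(L/π)²)∫(u')², while ||u||_{H^1}² ≤ (1 + (L/π)²)∫(u')²; dividing yields the same α.) With (π/L)² = 9*π^2/16 and c = -3, the largest admissible constant is α = ((π/L)² + c)/((π/L)² + 1).
Simplifying, α = 3*(-16 + 3*π^2)/(16 + 9*π^2).


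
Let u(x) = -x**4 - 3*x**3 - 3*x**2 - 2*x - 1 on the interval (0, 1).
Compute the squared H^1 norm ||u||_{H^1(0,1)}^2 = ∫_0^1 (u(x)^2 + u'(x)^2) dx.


||u||_{H^1}^2 = 167819/1260

The H^1 norm (squared) on an interval (0, L) is
  ||u||_{H^1}^2 = ∫_0^L u(x)^2 dx + ∫_0^L u'(x)^2 dx.
Compute u'(x) = -4*x**3 - 9*x**2 - 6*x - 2.
Then u(x)^2 = x**8 + 6*x**7 + 15*x**6 + 22*x**5 + 23*x**4 + 18*x**3 + 10*x**2 + 4*x + 1 and u'(x)^2 = 16*x**6 + 72*x**5 + 129*x**4 + 124*x**3 + 72*x**2 + 24*x + 4.
Integrate each monomial from 0 to 1 using ∫_0^1 c·x^n dx = c·1^(n+1)/(n+1):
  ∫_0^1 u(x)^2 dx = ∫_0^1 (x^8 + 6*x^7 + 15*x^6 + 22*x^5 + 23*x^4 + 18*x^3 + 10*x^2 + 4*x + 1) dx. Term by term:
    ∫_0^1 x^8 dx = 1/9;  ∫_0^1 6*x^7 dx = 3/4;  ∫_0^1 15*x^6 dx = 15/7;
    ∫_0^1 22*x^5 dx = 11/3;  ∫_0^1 23*x^4 dx = 23/5;  ∫_0^1 18*x^3 dx = 9/2;
    ∫_0^1 10*x^2 dx = 10/3;  ∫_0^1 4*x dx = 2;  ∫_0^1 1 dx = 1.
  Sum: 1/9 + 3/4 + 15/7 + 11/3 + 23/5 + 9/2 + 10/3 + 2 + 1 = 27851/1260.
  ∫_0^1 u'(x)^2 dx = ∫_0^1 (16*x^6 + 72*x^5 + 129*x^4 + 124*x^3 + 72*x^2 + 24*x + 4) dx. Term by term:
    ∫_0^1 16*x^6 dx = 16/7;  ∫_0^1 72*x^5 dx = 12;  ∫_0^1 129*x^4 dx = 129/5;
    ∫_0^1 124*x^3 dx = 31;  ∫_0^1 72*x^2 dx = 24;  ∫_0^1 24*x dx = 12;
    ∫_0^1 4 dx = 4.
  Sum: 16/7 + 12 + 129/5 + 31 + 24 + 12 + 4 = 3888/35.
Adding: ||u||_{H^1}^2 = 27851/1260 + 3888/35 = 167819/1260.


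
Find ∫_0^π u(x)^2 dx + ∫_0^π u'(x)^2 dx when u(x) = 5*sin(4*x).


||u||_{H^1(0,π)}^2 = 425*π/2

u'(x) = 20*cos(4*x).
Expand u² and (u')² and integrate term by term on (0, π), using: for integers n ≥ 1, ∫_0^π sin²(nx) dx = ∫_0^π cos²(nx) dx = π/2; for n ≠ n', ∫_0^π sin(nx)sin(n'x) dx = ∫_0^π cos(nx)cos(n'x) dx = 0; and by product-to-sum, ∫_0^π sin(nx)cos(n'x) dx = ½∫_0^π [sin((n+n')x) + sin((n−n')x)] dx, which is 0 when n+n' is even and 2n/(n²−n'²) when n+n' is odd (it need not vanish on (0, π)).
  u² squared terms: (5)²·∫sin(4x)² dx = 25·π/2 = 25*π/2.
  So ∫_0^π u² dx = 25*π/2.
  (u')² squared terms: (20)²·∫cos(4x)² dx = 400·π/2 = 200*π.
  So ∫_0^π (u')² dx = 200*π.
||u||_{H^1}^2 = (25*π/2) + (200*π) = 425*π/2.


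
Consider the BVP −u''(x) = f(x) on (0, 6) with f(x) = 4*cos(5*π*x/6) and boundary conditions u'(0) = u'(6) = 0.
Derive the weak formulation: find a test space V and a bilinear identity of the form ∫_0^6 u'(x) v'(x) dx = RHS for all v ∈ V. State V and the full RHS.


V = H^1(0, 6) (no boundary constraint on v; u is determined up to an additive constant); weak form: ∫_0^6 u'v' dx = ∫_0^6 (4*cos(5*π*x/6)) v dx for all v ∈ V.

Multiply both sides by a test function v and integrate from 0 to 6:
  ∫_0^6 −u''(x) v(x) dx = ∫_0^6 f(x) v(x) dx.
Integrate the LHS by parts once:
  ∫_0^6 −u'' v dx = −[u'(x) v(x)]_0^6 + ∫_0^6 u'(x) v'(x) dx.
Thus ∫_0^6 u'(x) v'(x) dx = ∫_0^6 f(x) v(x) dx + [u'(x) v(x)]_0^6.
Choose V so that boundary terms are either known or forced to vanish.
u has homogeneous Neumann: u'(0) = u'(6) = 0. So [u' v]_0^6 = 0·v(6) − 0·v(0) = 0 for any v; take V = H^1(0, 6).
Weak formulation: find u (satisfying any essential BC) such that ∫_0^6 u'(x) v'(x) dx = ∫_0^6 f v dx for all v ∈ V (homogeneous Neumann, so boundary terms vanish).
Substituting f(x) = 4*cos(5*π*x/6), the right-hand side is ∫_0^6 (4*cos(5*π*x/6)) v dx.
Compatibility check (pure Neumann): taking v ≡ 1 ∈ V gives 0 = ∫_0^6 f dx + (0) − (0), i.e. ∫_0^6 f dx must equal u'(0) − u'(6) = 0. Indeed ∫_0^6 (4*cos(5*π*x/6)) dx = 0, so the data are compatible. The solution is then unique only up to an additive constant (fix it e.g. by requiring ∫_0^6 u dx = 0).


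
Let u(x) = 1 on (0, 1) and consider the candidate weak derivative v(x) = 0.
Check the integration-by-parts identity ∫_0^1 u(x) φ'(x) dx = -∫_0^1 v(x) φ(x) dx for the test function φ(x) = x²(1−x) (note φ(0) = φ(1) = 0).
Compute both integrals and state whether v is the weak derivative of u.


LHS = 0, RHS = 0. Yes, v = u' weakly.

u(x) = 1, classical derivative u'(x) = 0.
φ(x) = x²(1−x), so φ'(x) = x*(2 - 3*x).
Note φ(0) = φ(1) = 0, so the boundary term u·φ vanishes.
LHS = ∫_0^1 u(x) φ'(x) dx = ∫_0^1 (-3*x^2 + 2*x) dx. Term by term:
  ∫_0^1 -3*x^2 dx = -1;  ∫_0^1 2*x dx = 1.
Sum: -1 + 1 = 0.
So LHS = 0.
∫_0^1 v(x) φ(x) dx = ∫_0^1 (0) dx. Term by term:
  ∫_0^1 0 dx = 0.
So RHS = -∫_0^1 v(x) φ(x) dx = 0.
LHS = RHS, so the identity holds for this test φ.
Moreover u is smooth here and v(x) = u'(x) = 0 pointwise, so the identity holds for every test function. Hence v is the weak derivative of u.


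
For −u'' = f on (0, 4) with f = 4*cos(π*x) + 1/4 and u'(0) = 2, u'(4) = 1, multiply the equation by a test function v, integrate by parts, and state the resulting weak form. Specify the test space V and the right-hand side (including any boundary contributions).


V = H^1(0, 4) (v unrestricted at boundary; u is determined up to an additive constant); weak form: ∫_0^4 u'v' dx = ∫_0^4 (4*cos(π*x) + 1/4) v dx + v(4) − 2·v(0) for all v ∈ V.

Multiply both sides by a test function v and integrate from 0 to 4:
  ∫_0^4 −u''(x) v(x) dx = ∫_0^4 f(x) v(x) dx.
Integrate the LHS by parts once:
  ∫_0^4 −u'' v dx = −[u'(x) v(x)]_0^4 + ∫_0^4 u'(x) v'(x) dx.
Thus ∫_0^4 u'(x) v'(x) dx = ∫_0^4 f(x) v(x) dx + [u'(x) v(x)]_0^4.
Choose V so that boundary terms are either known or forced to vanish.
u has inhomogeneous Neumann u'(0) = 2, u'(4) = 1. [u' v]_0^4 = (1)·v(4) − (2)·v(0) = v(4) − 2·v(0). Take V = H^1(0, 4); boundary term becomes part of RHS.
Weak formulation: find u (satisfying any essential BC) such that ∫_0^4 u'(x) v'(x) dx = ∫_0^4 f v dx + v(4) − 2·v(0) for all v ∈ V (Neumann data are natural BCs: they enter the RHS as boundary terms).
Substituting f(x) = 4*cos(π*x) + 1/4, the right-hand side is ∫_0^4 (4*cos(π*x) + 1/4) v dx + v(4) − 2·v(0).
Compatibility check (pure Neumann): taking v ≡ 1 ∈ V gives 0 = ∫_0^4 f dx + (1) − (2), i.e. ∫_0^4 f dx must equal u'(0) − u'(4) = 1. Indeed ∫_0^4 (4*cos(π*x) + 1/4) dx = 1, so the data are compatible. The solution is then unique only up to an additive constant (fix it e.g. by requiring ∫_0^4 u dx = 0).


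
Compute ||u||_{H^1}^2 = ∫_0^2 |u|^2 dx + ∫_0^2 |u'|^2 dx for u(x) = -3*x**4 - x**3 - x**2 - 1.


||u||_{H^1}^2 = 497498/105

The H^1 norm (squared) on an interval (0, L) is
  ||u||_{H^1}^2 = ∫_0^L u(x)^2 dx + ∫_0^L u'(x)^2 dx.
Compute u'(x) = -12*x**3 - 3*x**2 - 2*x.
Then u(x)^2 = 9*x**8 + 6*x**7 + 7*x**6 + 2*x**5 + 7*x**4 + 2*x**3 + 2*x**2 + 1 and u'(x)^2 = 144*x**6 + 72*x**5 + 57*x**4 + 12*x**3 + 4*x**2.
Integrate each monomial from 0 to 2 using ∫_0^2 c·x^n dx = c·2^(n+1)/(n+1):
  ∫_0^2 u(x)^2 dx = ∫_0^2 (9*x^8 + 6*x^7 + 7*x^6 + 2*x^5 + 7*x^4 + 2*x^3 + 2*x^2 + 1) dx. Term by term:
    ∫_0^2 9*x^8 dx = 512;  ∫_0^2 6*x^7 dx = 192;  ∫_0^2 7*x^6 dx = 128;
    ∫_0^2 2*x^5 dx = 64/3;  ∫_0^2 7*x^4 dx = 224/5;  ∫_0^2 2*x^3 dx = 8;
    ∫_0^2 2*x^2 dx = 16/3;  ∫_0^2 1 dx = 2.
  Sum: 512 + 192 + 128 + 64/3 + 224/5 + 8 + 16/3 + 2 = 13702/15.
  ∫_0^2 u'(x)^2 dx = ∫_0^2 (144*x^6 + 72*x^5 + 57*x^4 + 12*x^3 + 4*x^2) dx. Term by term:
    ∫_0^2 144*x^6 dx = 18432/7;  ∫_0^2 72*x^5 dx = 768;  ∫_0^2 57*x^4 dx = 1824/5;
    ∫_0^2 12*x^3 dx = 48;  ∫_0^2 4*x^2 dx = 32/3.
  Sum: 18432/7 + 768 + 1824/5 + 48 + 32/3 = 401584/105.
Adding: ||u||_{H^1}^2 = 13702/15 + 401584/105 = 497498/105.


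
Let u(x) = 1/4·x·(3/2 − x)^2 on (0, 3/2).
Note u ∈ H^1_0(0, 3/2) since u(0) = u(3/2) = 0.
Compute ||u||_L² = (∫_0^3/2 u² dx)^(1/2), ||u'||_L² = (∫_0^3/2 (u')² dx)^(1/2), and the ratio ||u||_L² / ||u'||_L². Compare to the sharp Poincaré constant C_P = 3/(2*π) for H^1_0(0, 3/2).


||u||_L² / ||u'||_L² = 3*sqrt(14)/28 < C_P = 3/(2*π).

u(x) = 1/4·x·(3/2 − x)^2, so u'(x) = 3*x^2/4 - 3*x/2 + 9/16.
u(x) = 1/4·x·(3/2 − x)^2 vanishes at x = 0 and x = 3/2, so u ∈ H^1_0(0, 3/2). Differentiate via the product rule and integrate the resulting polynomials term by term.
  ∫_0^3/2 u² dx = ∫_0^3/2 (x^6/16 - 3*x^5/8 + 27*x^4/32 - 27*x^3/32 + 81*x^2/256) dx. Term by term:
    ∫_0^3/2 x^6/16 dx = 2187/14336;  ∫_0^3/2 -3*x^5/8 dx = -729/1024;  ∫_0^3/2 27*x^4/32 dx = 6561/5120;
    ∫_0^3/2 -27*x^3/32 dx = -2187/2048;  ∫_0^3/2 81*x^2/256 dx = 729/2048.
  Sum: 2187/14336 − 729/1024 + 6561/5120 − 2187/2048 + 729/2048 = 729/71680.
  ∫_0^3/2 (u')² dx = ∫_0^3/2 (9*x^4/16 - 9*x^3/4 + 99*x^2/32 - 27*x/16 + 81/256) dx. Term by term:
    ∫_0^3/2 9*x^4/16 dx = 2187/2560;  ∫_0^3/2 -9*x^3/4 dx = -729/256;  ∫_0^3/2 99*x^2/32 dx = 891/256;
    ∫_0^3/2 -27*x/16 dx = -243/128;  ∫_0^3/2 81/256 dx = 243/512.
  Sum: 2187/2560 − 729/256 + 891/256 − 243/128 + 243/512 = 81/1280.
∫_0^3/2 u² dx = 729/71680, so ||u||_L² = 27*sqrt(70)/2240.
∫_0^3/2 (u')² dx = 81/1280, so ||u'||_L² = 9*sqrt(5)/80.
Ratio ||u||_L² / ||u'||_L² = 3*sqrt(14)/28.
Sharp Poincaré constant on H^1_0(0, 3/2) is C_P = L/π = 3/(2*π), achieved by sin(2*π/3·x).
A polynomial bump cannot attain the sharp Poincaré constant (only the first sine eigenfunction does), so the ratio is strictly less than C_P, consistent with ||u||_L² ≤ C_P ||u'||_L².


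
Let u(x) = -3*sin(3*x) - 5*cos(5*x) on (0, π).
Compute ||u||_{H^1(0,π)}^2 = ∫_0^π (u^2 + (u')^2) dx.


||u||_{H^1(0,π)}^2 = 370*π

u'(x) = 25*sin(5*x) - 9*cos(3*x).
Expand u² and (u')² and integrate term by term on (0, π), using: for integers n ≥ 1, ∫_0^π sin²(nx) dx = ∫_0^π cos²(nx) dx = π/2; for n ≠ n', ∫_0^π sin(nx)sin(n'x) dx = ∫_0^π cos(nx)cos(n'x) dx = 0; and by product-to-sum, ∫_0^π sin(nx)cos(n'x) dx = ½∫_0^π [sin((n+n')x) + sin((n−n')x)] dx, which is 0 when n+n' is even and 2n/(n²−n'²) when n+n' is odd (it need not vanish on (0, π)).
  u² squared terms: (-5)²·∫cos(5x)² dx = 25·π/2 = 25*π/2;  (-3)²·∫sin(3x)² dx = 9·π/2 = 9*π/2.
  u² cross terms: 2·(-5)·(-3)·∫cos(5x)·sin(3x) dx = 30·(0) = 0.
  So ∫_0^π u² dx = 25*π/2 + 9*π/2 + 0 = 17*π.
  (u')² squared terms: (-9)²·∫cos(3x)² dx = 81·π/2 = 81*π/2;  (25)²·∫sin(5x)² dx = 625·π/2 = 625*π/2.
  (u')² cross terms: 2·(-9)·(25)·∫cos(3x)·sin(5x) dx = -450·(0) = 0.
  So ∫_0^π (u')² dx = 81*π/2 + 625*π/2 + 0 = 353*π.
||u||_{H^1}^2 = (17*π) + (353*π) = 370*π.


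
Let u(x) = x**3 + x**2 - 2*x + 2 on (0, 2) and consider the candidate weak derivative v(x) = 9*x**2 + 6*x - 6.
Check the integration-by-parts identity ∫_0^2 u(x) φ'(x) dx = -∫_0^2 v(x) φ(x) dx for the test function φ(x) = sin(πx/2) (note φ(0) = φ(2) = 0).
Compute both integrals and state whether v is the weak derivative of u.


LHS = -24/π + 96/π^3, RHS = -72/π + 288/π^3. No, v is not the weak derivative of u.

u(x) = x**3 + x**2 - 2*x + 2, classical derivative u'(x) = 3*x**2 + 2*x - 2.
φ(x) = sin(πx/2), so φ'(x) = π*cos(π*x/2)/2.
Note φ(0) = φ(2) = 0, so the boundary term u·φ vanishes.
LHS = ∫_0^2 u(x) φ'(x) dx = ∫_0^2 (π*x^3*cos(π*x/2)/2 + π*x^2*cos(π*x/2)/2 - π*x*cos(π*x/2) + π*cos(π*x/2)) dx. Term by term:
  ∫_0^2 π*cos(π*x/2) dx = 0;  ∫_0^2 π*x^2*cos(π*x/2)/2 dx = -8/π;  ∫_0^2 π*x^3*cos(π*x/2)/2 dx = -24/π + 96/π^3;
  ∫_0^2 -π*x*cos(π*x/2) dx = 8/π.
Sum: 0 − 8/π + -24/π + 96/π^3 + 8/π = -24/π + 96/π^3.
So LHS = -24/π + 96/π^3.
∫_0^2 v(x) φ(x) dx = ∫_0^2 (9*x^2*sin(π*x/2) + 6*x*sin(π*x/2) - 6*sin(π*x/2)) dx. Term by term:
  ∫_0^2 -6*sin(π*x/2) dx = -24/π;  ∫_0^2 6*x*sin(π*x/2) dx = 24/π;  ∫_0^2 9*x^2*sin(π*x/2) dx = -288/π^3 + 72/π.
Sum: -24/π + 24/π + -288/π^3 + 72/π = -288/π^3 + 72/π.
So RHS = -∫_0^2 v(x) φ(x) dx = -72/π + 288/π^3.
LHS − RHS = -192/π^3 + 48/π ≠ 0, so the identity fails.
(For a valid weak derivative the identity must hold for EVERY test function, in particular this one. The failure shows v is NOT the weak derivative of u.)
Correct weak derivative would be u'(x) = 3*x**2 + 2*x - 2.


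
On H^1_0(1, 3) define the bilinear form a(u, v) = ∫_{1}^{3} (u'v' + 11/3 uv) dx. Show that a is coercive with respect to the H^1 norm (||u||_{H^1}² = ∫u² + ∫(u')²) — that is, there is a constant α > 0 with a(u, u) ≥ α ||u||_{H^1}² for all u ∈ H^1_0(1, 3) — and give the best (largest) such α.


α = 1

Coercivity of a(·,·) on H^1_0(1, 3) means a(u, u) ≥ α ||u||_{H^1}² for every u ∈ H^1_0.
The interval has length L = 2, and Poincaré/coercivity depend only on L. Here a(u, u) = ∫(u')² + (11/3)·∫u².
Here c = 11/3 ≥ 1, so a(u,u) = ∫(u')² + c∫u² ≥ ∫(u')² + ∫u² = ||u||_{H^1}², i.e. α = 1 works. No larger α is possible: a(u,u) ≥ α||u||_{H^1}² means (1−α)∫(u')² ≥ (α−c)∫u², and for the modes u_n = sin(nπ(x−x₀)/L) (x₀ the left endpoint) one has ∫u_n²/∫(u_n')² = (L/(nπ))² → 0, so a(u_n,u_n)/||u_n||_{H^1}² → 1. Hence the optimal constant is α = 1.
Therefore α = 1.


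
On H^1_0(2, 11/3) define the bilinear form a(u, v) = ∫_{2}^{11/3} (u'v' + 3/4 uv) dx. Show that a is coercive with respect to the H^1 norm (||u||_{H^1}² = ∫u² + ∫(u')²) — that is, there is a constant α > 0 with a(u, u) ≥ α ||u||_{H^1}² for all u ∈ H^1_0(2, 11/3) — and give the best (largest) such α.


α = 3*(25 + 12*π^2)/(4*(25 + 9*π^2))

Coercivity of a(·,·) on H^1_0(2, 11/3) means a(u, u) ≥ α ||u||_{H^1}² for every u ∈ H^1_0.
The interval has length L = 5/3, and Poincaré/coercivity depend only on L. Here a(u, u) = ∫(u')² + (3/4)·∫u².
Here 0 < c = 3/4 < 1. The condition a(u,u) ≥ α||u||_{H^1}² reads (1−α)∫(u')² ≥ (α−c)∫u². Any admissible α is ≤ 1 (rapidly oscillating u have ∫u²/∫(u')² → 0), and α = 1 would force 0 ≥ (1−c)∫u², impossible since c < 1; so 1−α > 0. By the sharp Poincaré inequality on H^1_0 of an interval of length L, ∫(u')² ≥ (π/L)²∫u² with equality for the first sine mode sin(π(x−x₀)/L) (x₀ the left endpoint), so the inequality holds for all u iff (1−α)(π/L)² ≥ α − c, i.e. α ≤ ((π/L)² + c)/((π/L)² + 1) = (1 + c(L/π)²)/(1 + (L/π)²). With (π/L)² = 9*π^2/25 and c = 3/4, the largest admissible constant is α = ((π/L)² + c)/((π/L)² + 1).
Simplifying, α = 3*(25 + 12*π^2)/(4*(25 + 9*π^2)).


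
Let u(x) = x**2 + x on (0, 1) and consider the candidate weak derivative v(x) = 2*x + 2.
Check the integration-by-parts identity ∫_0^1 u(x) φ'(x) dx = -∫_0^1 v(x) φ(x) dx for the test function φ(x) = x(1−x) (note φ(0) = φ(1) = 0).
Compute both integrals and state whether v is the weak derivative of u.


LHS = -1/3, RHS = -1/2. No, v is not the weak derivative of u.

u(x) = x**2 + x, classical derivative u'(x) = 2*x + 1.
φ(x) = x(1−x), so φ'(x) = 1 - 2*x.
Note φ(0) = φ(1) = 0, so the boundary term u·φ vanishes.
LHS = ∫_0^1 u(x) φ'(x) dx = ∫_0^1 (-2*x^3 - x^2 + x) dx. Term by term:
  ∫_0^1 -2*x^3 dx = -1/2;  ∫_0^1 -x^2 dx = -1/3;  ∫_0^1 x dx = 1/2.
Sum: -1/2 − 1/3 + 1/2 = -1/3.
So LHS = -1/3.
∫_0^1 v(x) φ(x) dx = ∫_0^1 (-2*x^3 + 2*x) dx. Term by term:
  ∫_0^1 -2*x^3 dx = -1/2;  ∫_0^1 2*x dx = 1.
Sum: -1/2 + 1 = 1/2.
So RHS = -∫_0^1 v(x) φ(x) dx = -1/2.
LHS − RHS = 1/6 ≠ 0, so the identity fails.
(For a valid weak derivative the identity must hold for EVERY test function, in particular this one. The failure shows v is NOT the weak derivative of u.)
Correct weak derivative would be u'(x) = 2*x + 1.


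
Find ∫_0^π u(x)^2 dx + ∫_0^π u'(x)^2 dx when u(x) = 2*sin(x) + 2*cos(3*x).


||u||_{H^1(0,π)}^2 = 24*π

u'(x) = -6*sin(3*x) + 2*cos(x).
Expand u² and (u')² and integrate term by term on (0, π), using: for integers n ≥ 1, ∫_0^π sin²(nx) dx = ∫_0^π cos²(nx) dx = π/2; for n ≠ n', ∫_0^π sin(nx)sin(n'x) dx = ∫_0^π cos(nx)cos(n'x) dx = 0; and by product-to-sum, ∫_0^π sin(nx)cos(n'x) dx = ½∫_0^π [sin((n+n')x) + sin((n−n')x)] dx, which is 0 when n+n' is even and 2n/(n²−n'²) when n+n' is odd (it need not vanish on (0, π)).
  u² squared terms: (2)²·∫cos(3x)² dx = 4·π/2 = 2*π;  (2)²·∫sin(x)² dx = 4·π/2 = 2*π.
  u² cross terms: 2·(2)·(2)·∫cos(3x)·sin(x) dx = 8·(0) = 0.
  So ∫_0^π u² dx = 2*π + 2*π + 0 = 4*π.
  (u')² squared terms: (-6)²·∫sin(3x)² dx = 36·π/2 = 18*π;  (2)²·∫cos(x)² dx = 4·π/2 = 2*π.
  (u')² cross terms: 2·(-6)·(2)·∫sin(3x)·cos(x) dx = -24·(0) = 0.
  So ∫_0^π (u')² dx = 18*π + 2*π + 0 = 20*π.
||u||_{H^1}^2 = (4*π) + (20*π) = 24*π.


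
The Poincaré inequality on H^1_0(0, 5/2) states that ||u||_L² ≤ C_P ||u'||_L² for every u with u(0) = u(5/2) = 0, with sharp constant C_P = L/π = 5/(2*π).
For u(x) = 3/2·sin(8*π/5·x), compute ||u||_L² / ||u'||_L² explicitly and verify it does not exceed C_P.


||u||_L² / ||u'||_L² = 5/(8*π) < C_P = 5/(2*π).

u(x) = 3/2·sin(8*π/5·x), so u'(x) = 12*π*cos(8*π*x/5)/5.
Writing u(x) = A·sin(kπx/L) with A = 3/2 and k = 4, use ∫_0^L sin²(kπx/L) dx = L/2 and ∫_0^L cos²(kπx/L) dx = L/2.
u² = 9/4·sin²(8*π/5·x) and (u')² = 144*π^2/25·cos²(8*π/5·x), and each of sin², cos² integrates to L/2 = 5/4 over (0, 5/2).
∫_0^5/2 u² dx = 45/16, so ||u||_L² = 3*sqrt(5)/4.
∫_0^5/2 (u')² dx = 36*π^2/5, so ||u'||_L² = 6*sqrt(5)*π/5.
Ratio ||u||_L² / ||u'||_L² = 5/(8*π).
Sharp Poincaré constant on H^1_0(0, 5/2) is C_P = L/π = 5/(2*π), achieved by sin(2*π/5·x).
This is the k = 4 harmonic; the ratio L/(kπ) is strictly less than C_P = L/π, consistent with the sharp inequality ||u||_L² ≤ C_P ||u'||_L².


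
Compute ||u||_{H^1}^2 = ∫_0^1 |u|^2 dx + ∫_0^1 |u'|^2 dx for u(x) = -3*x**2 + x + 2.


||u||_{H^1}^2 = 289/30

The H^1 norm (squared) on an interval (0, L) is
  ||u||_{H^1}^2 = ∫_0^L u(x)^2 dx + ∫_0^L u'(x)^2 dx.
Compute u'(x) = 1 - 6*x.
Then u(x)^2 = 9*x**4 - 6*x**3 - 11*x**2 + 4*x + 4 and u'(x)^2 = 36*x**2 - 12*x + 1.
Integrate each monomial from 0 to 1 using ∫_0^1 c·x^n dx = c·1^(n+1)/(n+1):
  ∫_0^1 u(x)^2 dx = ∫_0^1 (9*x^4 - 6*x^3 - 11*x^2 + 4*x + 4) dx. Term by term:
    ∫_0^1 9*x^4 dx = 9/5;  ∫_0^1 -6*x^3 dx = -3/2;  ∫_0^1 -11*x^2 dx = -11/3;
    ∫_0^1 4*x dx = 2;  ∫_0^1 4 dx = 4.
  Sum: 9/5 − 3/2 − 11/3 + 2 + 4 = 79/30.
  ∫_0^1 u'(x)^2 dx = ∫_0^1 (36*x^2 - 12*x + 1) dx. Term by term:
    ∫_0^1 36*x^2 dx = 12;  ∫_0^1 -12*x dx = -6;  ∫_0^1 1 dx = 1.
  Sum: 12 − 6 + 1 = 7.
Adding: ||u||_{H^1}^2 = 79/30 + 7 = 289/30.


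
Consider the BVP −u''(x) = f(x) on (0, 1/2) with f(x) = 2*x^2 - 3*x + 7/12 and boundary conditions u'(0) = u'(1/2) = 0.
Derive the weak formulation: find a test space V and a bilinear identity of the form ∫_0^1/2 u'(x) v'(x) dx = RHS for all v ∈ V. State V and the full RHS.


V = H^1(0, 1/2) (no boundary constraint on v; u is determined up to an additive constant); weak form: ∫_0^1/2 u'v' dx = ∫_0^1/2 (2*x^2 - 3*x + 7/12) v dx for all v ∈ V.

Multiply both sides by a test function v and integrate from 0 to 1/2:
  ∫_0^1/2 −u''(x) v(x) dx = ∫_0^1/2 f(x) v(x) dx.
Integrate the LHS by parts once:
  ∫_0^1/2 −u'' v dx = −[u'(x) v(x)]_0^1/2 + ∫_0^1/2 u'(x) v'(x) dx.
Thus ∫_0^1/2 u'(x) v'(x) dx = ∫_0^1/2 f(x) v(x) dx + [u'(x) v(x)]_0^1/2.
Choose V so that boundary terms are either known or forced to vanish.
u has homogeneous Neumann: u'(0) = u'(1/2) = 0. So [u' v]_0^1/2 = 0·v(1/2) − 0·v(0) = 0 for any v; take V = H^1(0, 1/2).
Weak formulation: find u (satisfying any essential BC) such that ∫_0^1/2 u'(x) v'(x) dx = ∫_0^1/2 f v dx for all v ∈ V (homogeneous Neumann, so boundary terms vanish).
Substituting f(x) = 2*x^2 - 3*x + 7/12, the right-hand side is ∫_0^1/2 (2*x^2 - 3*x + 7/12) v dx.
Compatibility check (pure Neumann): taking v ≡ 1 ∈ V gives 0 = ∫_0^1/2 f dx + (0) − (0), i.e. ∫_0^1/2 f dx must equal u'(0) − u'(1/2) = 0. Indeed ∫_0^1/2 (2*x^2 - 3*x + 7/12) dx = 0, so the data are compatible. The solution is then unique only up to an additive constant (fix it e.g. by requiring ∫_0^1/2 u dx = 0).


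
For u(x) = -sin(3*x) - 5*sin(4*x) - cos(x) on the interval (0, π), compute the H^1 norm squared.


||u||_{H^1(0,π)}^2 = 32/3 + 437*π/2

u'(x) = sin(x) - 3*cos(3*x) - 20*cos(4*x).
Expand u² and (u')² and integrate term by term on (0, π), using: for integers n ≥ 1, ∫_0^π sin²(nx) dx = ∫_0^π cos²(nx) dx = π/2; for n ≠ n', ∫_0^π sin(nx)sin(n'x) dx = ∫_0^π cos(nx)cos(n'x) dx = 0; and by product-to-sum, ∫_0^π sin(nx)cos(n'x) dx = ½∫_0^π [sin((n+n')x) + sin((n−n')x)] dx, which is 0 when n+n' is even and 2n/(n²−n'²) when n+n' is odd (it need not vanish on (0, π)).
  u² squared terms: (-1)²·∫cos(x)² dx = 1·π/2 = π/2;  (-1)²·∫sin(3x)² dx = 1·π/2 = π/2;  (-5)²·∫sin(4x)² dx = 25·π/2 = 25*π/2.
  u² cross terms: 2·(-1)·(-1)·∫cos(x)·sin(3x) dx = 2·(0) = 0;  2·(-1)·(-5)·∫cos(x)·sin(4x) dx = 10·(8/15) = 16/3;  2·(-1)·(-5)·∫sin(3x)·sin(4x) dx = 10·(0) = 0.
  So ∫_0^π u² dx = π/2 + π/2 + 25*π/2 + 0 + 16/3 + 0 = 16/3 + 27*π/2.
  (u')² squared terms: (-20)²·∫cos(4x)² dx = 400·π/2 = 200*π;  (-3)²·∫cos(3x)² dx = 9·π/2 = 9*π/2;  (1)²·∫sin(x)² dx = 1·π/2 = π/2.
  (u')² cross terms: 2·(-20)·(-3)·∫cos(4x)·cos(3x) dx = 120·(0) = 0;  2·(-20)·(1)·∫cos(4x)·sin(x) dx = -40·(-2/15) = 16/3;  2·(-3)·(1)·∫cos(3x)·sin(x) dx = -6·(0) = 0.
  So ∫_0^π (u')² dx = 200*π + 9*π/2 + π/2 + 0 + 16/3 + 0 = 16/3 + 205*π.
||u||_{H^1}^2 = (16/3 + 27*π/2) + (16/3 + 205*π) = 32/3 + 437*π/2.


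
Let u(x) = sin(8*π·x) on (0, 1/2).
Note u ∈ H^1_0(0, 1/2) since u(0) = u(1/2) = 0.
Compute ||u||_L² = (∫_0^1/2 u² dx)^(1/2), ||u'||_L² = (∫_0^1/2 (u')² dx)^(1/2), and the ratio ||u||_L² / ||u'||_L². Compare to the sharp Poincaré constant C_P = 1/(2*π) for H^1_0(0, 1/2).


||u||_L² / ||u'||_L² = 1/(8*π) < C_P = 1/(2*π).

u(x) = sin(8*π·x), so u'(x) = 8*π*cos(8*π*x).
Writing u(x) = A·sin(kπx/L) with A = 1 and k = 4, use ∫_0^L sin²(kπx/L) dx = L/2 and ∫_0^L cos²(kπx/L) dx = L/2.
u² = 1·sin²(8*π·x) and (u')² = 64*π^2·cos²(8*π·x), and each of sin², cos² integrates to L/2 = 1/4 over (0, 1/2).
∫_0^1/2 u² dx = 1/4, so ||u||_L² = 1/2.
∫_0^1/2 (u')² dx = 16*π^2, so ||u'||_L² = 4*π.
Ratio ||u||_L² / ||u'||_L² = 1/(8*π).
Sharp Poincaré constant on H^1_0(0, 1/2) is C_P = L/π = 1/(2*π), achieved by sin(2*π·x).
This is the k = 4 harmonic; the ratio L/(kπ) is strictly less than C_P = L/π, consistent with the sharp inequality ||u||_L² ≤ C_P ||u'||_L².


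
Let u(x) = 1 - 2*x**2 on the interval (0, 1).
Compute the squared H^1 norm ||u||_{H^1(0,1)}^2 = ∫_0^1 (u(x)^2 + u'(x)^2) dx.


||u||_{H^1}^2 = 29/5

The H^1 norm (squared) on an interval (0, L) is
  ||u||_{H^1}^2 = ∫_0^L u(x)^2 dx + ∫_0^L u'(x)^2 dx.
Compute u'(x) = -4*x.
Then u(x)^2 = 4*x**4 - 4*x**2 + 1 and u'(x)^2 = 16*x**2.
Integrate each monomial from 0 to 1 using ∫_0^1 c·x^n dx = c·1^(n+1)/(n+1):
  ∫_0^1 u(x)^2 dx = ∫_0^1 (4*x^4 - 4*x^2 + 1) dx. Term by term:
    ∫_0^1 4*x^4 dx = 4/5;  ∫_0^1 -4*x^2 dx = -4/3;  ∫_0^1 1 dx = 1.
  Sum: 4/5 − 4/3 + 1 = 7/15.
  ∫_0^1 u'(x)^2 dx = ∫_0^1 (16*x^2) dx. Term by term:
    ∫_0^1 16*x^2 dx = 16/3.
Adding: ||u||_{H^1}^2 = 7/15 + 16/3 = 29/5.


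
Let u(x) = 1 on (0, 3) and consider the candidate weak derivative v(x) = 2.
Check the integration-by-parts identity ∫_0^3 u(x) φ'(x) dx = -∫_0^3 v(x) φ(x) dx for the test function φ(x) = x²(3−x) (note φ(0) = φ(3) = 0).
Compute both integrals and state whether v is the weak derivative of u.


LHS = 0, RHS = -27/2. No, v is not the weak derivative of u.

u(x) = 1, classical derivative u'(x) = 0.
φ(x) = x²(3−x), so φ'(x) = 3*x*(2 - x).
Note φ(0) = φ(3) = 0, so the boundary term u·φ vanishes.
LHS = ∫_0^3 u(x) φ'(x) dx = ∫_0^3 (-3*x^2 + 6*x) dx. Term by term:
  ∫_0^3 -3*x^2 dx = -27;  ∫_0^3 6*x dx = 27.
Sum: -27 + 27 = 0.
So LHS = 0.
∫_0^3 v(x) φ(x) dx = ∫_0^3 (-2*x^3 + 6*x^2) dx. Term by term:
  ∫_0^3 -2*x^3 dx = -81/2;  ∫_0^3 6*x^2 dx = 54.
Sum: -81/2 + 54 = 27/2.
So RHS = -∫_0^3 v(x) φ(x) dx = -27/2.
LHS − RHS = 27/2 ≠ 0, so the identity fails.
(For a valid weak derivative the identity must hold for EVERY test function, in particular this one. The failure shows v is NOT the weak derivative of u.)
Correct weak derivative would be u'(x) = 0.


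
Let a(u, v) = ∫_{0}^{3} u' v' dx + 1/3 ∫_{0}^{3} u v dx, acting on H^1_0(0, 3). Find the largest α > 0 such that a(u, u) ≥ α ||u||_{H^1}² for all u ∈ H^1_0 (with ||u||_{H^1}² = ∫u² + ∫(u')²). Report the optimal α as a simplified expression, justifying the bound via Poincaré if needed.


α = (3 + π^2)/(9 + π^2)

Coercivity of a(·,·) on H^1_0(0, 3) means a(u, u) ≥ α ||u||_{H^1}² for every u ∈ H^1_0.
The interval has length L = 3, and Poincaré/coercivity depend only on L. Here a(u, u) = ∫(u')² + (1/3)·∫u².
Here 0 < c = 1/3 < 1. The condition a(u,u) ≥ α||u||_{H^1}² reads (1−α)∫(u')² ≥ (α−c)∫u². Any admissible α is ≤ 1 (rapidly oscillating u have ∫u²/∫(u')² → 0), and α = 1 would force 0 ≥ (1−c)∫u², impossible since c < 1; so 1−α > 0. By the sharp Poincaré inequality on H^1_0 of an interval of length L, ∫(u')² ≥ (π/L)²∫u² with equality for the first sine mode sin(π(x−x₀)/L) (x₀ the left endpoint), so the inequality holds for all u iff (1−α)(π/L)² ≥ α − c, i.e. α ≤ ((π/L)² + c)/((π/L)² + 1) = (1 + c(L/π)²)/(1 + (L/π)²). With (π/L)² = π^2/9 and c = 1/3, the largest admissible constant is α = ((π/L)² + c)/((π/L)² + 1).
Simplifying, α = (3 + π^2)/(9 + π^2).


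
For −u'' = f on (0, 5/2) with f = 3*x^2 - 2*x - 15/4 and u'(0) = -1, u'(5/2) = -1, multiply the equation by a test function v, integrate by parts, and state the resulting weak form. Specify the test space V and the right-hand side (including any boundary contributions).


V = H^1(0, 5/2) (v unrestricted at boundary; u is determined up to an additive constant); weak form: ∫_0^5/2 u'v' dx = ∫_0^5/2 (3*x^2 - 2*x - 15/4) v dx − v(5/2) + v(0) for all v ∈ V.

Multiply both sides by a test function v and integrate from 0 to 5/2:
  ∫_0^5/2 −u''(x) v(x) dx = ∫_0^5/2 f(x) v(x) dx.
Integrate the LHS by parts once:
  ∫_0^5/2 −u'' v dx = −[u'(x) v(x)]_0^5/2 + ∫_0^5/2 u'(x) v'(x) dx.
Thus ∫_0^5/2 u'(x) v'(x) dx = ∫_0^5/2 f(x) v(x) dx + [u'(x) v(x)]_0^5/2.
Choose V so that boundary terms are either known or forced to vanish.
u has inhomogeneous Neumann u'(0) = -1, u'(5/2) = -1. [u' v]_0^5/2 = (-1)·v(5/2) − (-1)·v(0) = − v(5/2) + v(0). Take V = H^1(0, 5/2); boundary term becomes part of RHS.
Weak formulation: find u (satisfying any essential BC) such that ∫_0^5/2 u'(x) v'(x) dx = ∫_0^5/2 f v dx − v(5/2) + v(0) for all v ∈ V (Neumann data are natural BCs: they enter the RHS as boundary terms).
Substituting f(x) = 3*x^2 - 2*x - 15/4, the right-hand side is ∫_0^5/2 (3*x^2 - 2*x - 15/4) v dx − v(5/2) + v(0).
Compatibility check (pure Neumann): taking v ≡ 1 ∈ V gives 0 = ∫_0^5/2 f dx + (-1) − (-1), i.e. ∫_0^5/2 f dx must equal u'(0) − u'(5/2) = 0. Indeed ∫_0^5/2 (3*x^2 - 2*x - 15/4) dx = 0, so the data are compatible. The solution is then unique only up to an additive constant (fix it e.g. by requiring ∫_0^5/2 u dx = 0).


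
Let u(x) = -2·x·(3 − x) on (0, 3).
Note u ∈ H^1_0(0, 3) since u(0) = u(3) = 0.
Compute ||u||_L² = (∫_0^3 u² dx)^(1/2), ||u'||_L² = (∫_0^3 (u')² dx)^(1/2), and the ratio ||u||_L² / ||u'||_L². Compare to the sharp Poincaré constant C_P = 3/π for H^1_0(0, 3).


||u||_L² / ||u'||_L² = 3*sqrt(10)/10 < C_P = 3/π.

u(x) = -2·x·(3 − x), so u'(x) = 4*x - 6.
u(x) = -2·x·(3 − x) vanishes at x = 0 and x = 3, so u ∈ H^1_0(0, 3). Differentiate via the product rule and integrate the resulting polynomials term by term.
  ∫_0^3 u² dx = ∫_0^3 (4*x^4 - 24*x^3 + 36*x^2) dx. Term by term:
    ∫_0^3 4*x^4 dx = 972/5;  ∫_0^3 -24*x^3 dx = -486;  ∫_0^3 36*x^2 dx = 324.
  Sum: 972/5 − 486 + 324 = 162/5.
  ∫_0^3 (u')² dx = ∫_0^3 (16*x^2 - 48*x + 36) dx. Term by term:
    ∫_0^3 16*x^2 dx = 144;  ∫_0^3 -48*x dx = -216;  ∫_0^3 36 dx = 108.
  Sum: 144 − 216 + 108 = 36.
∫_0^3 u² dx = 162/5, so ||u||_L² = 9*sqrt(10)/5.
∫_0^3 (u')² dx = 36, so ||u'||_L² = 6.
Ratio ||u||_L² / ||u'||_L² = 3*sqrt(10)/10.
Sharp Poincaré constant on H^1_0(0, 3) is C_P = L/π = 3/π, achieved by sin(π/3·x).
A polynomial bump cannot attain the sharp Poincaré constant (only the first sine eigenfunction does), so the ratio is strictly less than C_P, consistent with ||u||_L² ≤ C_P ||u'||_L².


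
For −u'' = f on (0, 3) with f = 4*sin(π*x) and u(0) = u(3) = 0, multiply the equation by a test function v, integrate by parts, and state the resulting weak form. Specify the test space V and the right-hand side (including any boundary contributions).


V = H^1_0(0, 3) (so v(0) = v(3) = 0); weak form: ∫_0^3 u'v' dx = ∫_0^3 (4*sin(π*x)) v dx for all v ∈ V.

Multiply both sides by a test function v and integrate from 0 to 3:
  ∫_0^3 −u''(x) v(x) dx = ∫_0^3 f(x) v(x) dx.
Integrate the LHS by parts once:
  ∫_0^3 −u'' v dx = −[u'(x) v(x)]_0^3 + ∫_0^3 u'(x) v'(x) dx.
Thus ∫_0^3 u'(x) v'(x) dx = ∫_0^3 f(x) v(x) dx + [u'(x) v(x)]_0^3.
Choose V so that boundary terms are either known or forced to vanish.
u is Dirichlet: u(0) = u(3) = 0. Let V = H^1_0(0, 3); then v(0) = v(3) = 0, and [u' v]_0^3 = 0.
Weak formulation: find u (satisfying any essential BC) such that ∫_0^3 u'(x) v'(x) dx = ∫_0^3 f v dx for all v ∈ V.
Substituting f(x) = 4*sin(π*x), the right-hand side is ∫_0^3 (4*sin(π*x)) v dx.


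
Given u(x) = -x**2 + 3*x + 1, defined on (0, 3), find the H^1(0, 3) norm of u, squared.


||u||_{H^1}^2 = 291/10

The H^1 norm (squared) on an interval (0, L) is
  ||u||_{H^1}^2 = ∫_0^L u(x)^2 dx + ∫_0^L u'(x)^2 dx.
Compute u'(x) = 3 - 2*x.
Then u(x)^2 = x**4 - 6*x**3 + 7*x**2 + 6*x + 1 and u'(x)^2 = 4*x**2 - 12*x + 9.
Integrate each monomial from 0 to 3 using ∫_0^3 c·x^n dx = c·3^(n+1)/(n+1):
  ∫_0^3 u(x)^2 dx = ∫_0^3 (x^4 - 6*x^3 + 7*x^2 + 6*x + 1) dx. Term by term:
    ∫_0^3 x^4 dx = 243/5;  ∫_0^3 -6*x^3 dx = -243/2;  ∫_0^3 7*x^2 dx = 63;
    ∫_0^3 6*x dx = 27;  ∫_0^3 1 dx = 3.
  Sum: 243/5 − 243/2 + 63 + 27 + 3 = 201/10.
  ∫_0^3 u'(x)^2 dx = ∫_0^3 (4*x^2 - 12*x + 9) dx. Term by term:
    ∫_0^3 4*x^2 dx = 36;  ∫_0^3 -12*x dx = -54;  ∫_0^3 9 dx = 27.
  Sum: 36 − 54 + 27 = 9.
Adding: ||u||_{H^1}^2 = 201/10 + 9 = 291/10.


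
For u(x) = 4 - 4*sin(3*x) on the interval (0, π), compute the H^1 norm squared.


||u||_{H^1(0,π)}^2 = -64/3 + 96*π

u'(x) = -12*cos(3*x).
Expand u² and (u')² and integrate term by term on (0, π), using: for integers n ≥ 1, ∫_0^π sin²(nx) dx = ∫_0^π cos²(nx) dx = π/2; for n ≠ n', ∫_0^π sin(nx)sin(n'x) dx = ∫_0^π cos(nx)cos(n'x) dx = 0; and by product-to-sum, ∫_0^π sin(nx)cos(n'x) dx = ½∫_0^π [sin((n+n')x) + sin((n−n')x)] dx, which is 0 when n+n' is even and 2n/(n²−n'²) when n+n' is odd (it need not vanish on (0, π)). For the constant mode: ∫_0^π 1 dx = π, ∫_0^π cos(nx) dx = 0, ∫_0^π sin(nx) dx = (1−(−1)^n)/n.
  u² squared terms: (4)²·∫1 dx = 16·π = 16*π;  (-4)²·∫sin(3x)² dx = 16·π/2 = 8*π.
  u² cross terms: 2·(4)·(-4)·∫1·sin(3x) dx = -32·(2/3) = -64/3.
  So ∫_0^π u² dx = 16*π + 8*π − 64/3 = -64/3 + 24*π.
  (u')² squared terms: (-12)²·∫cos(3x)² dx = 144·π/2 = 72*π.
  So ∫_0^π (u')² dx = 72*π.
||u||_{H^1}^2 = (-64/3 + 24*π) + (72*π) = -64/3 + 96*π.


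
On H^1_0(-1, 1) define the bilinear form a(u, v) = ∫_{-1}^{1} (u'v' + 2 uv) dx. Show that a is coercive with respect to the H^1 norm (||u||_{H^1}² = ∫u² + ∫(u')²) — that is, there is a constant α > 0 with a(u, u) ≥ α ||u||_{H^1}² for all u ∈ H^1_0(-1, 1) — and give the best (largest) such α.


α = 1

Coercivity of a(·,·) on H^1_0(-1, 1) means a(u, u) ≥ α ||u||_{H^1}² for every u ∈ H^1_0.
The interval has length L = 2, and Poincaré/coercivity depend only on L. Here a(u, u) = ∫(u')² + (2)·∫u².
Here c = 2 ≥ 1, so a(u,u) = ∫(u')² + c∫u² ≥ ∫(u')² + ∫u² = ||u||_{H^1}², i.e. α = 1 works. No larger α is possible: a(u,u) ≥ α||u||_{H^1}² means (1−α)∫(u')² ≥ (α−c)∫u², and for the modes u_n = sin(nπ(x−x₀)/L) (x₀ the left endpoint) one has ∫u_n²/∫(u_n')² = (L/(nπ))² → 0, so a(u_n,u_n)/||u_n||_{H^1}² → 1. Hence the optimal constant is α = 1.
Therefore α = 1.
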